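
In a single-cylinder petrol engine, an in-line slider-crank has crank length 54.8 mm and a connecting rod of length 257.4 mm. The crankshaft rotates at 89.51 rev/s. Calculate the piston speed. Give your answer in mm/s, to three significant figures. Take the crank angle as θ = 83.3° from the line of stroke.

ω = 2π·89.5 = 562.4 rad/s
For an in-line slider-crank, x = r cosθ + √(L² − r² sin²θ), so v = −rω sinθ·[1 + r cosθ/√(L² − r² sin²θ)].
With r = 0.0548 m, L = 0.2574 m, θ = 83.3°: √(L² − r² sin²θ) = 0.25158 m.
v = −0.0548·562.4·0.99317·[1 + 0.0548·0.11667/0.25158] = -31.387 m/s.
|v| = 31.387 m/s = 31387 mm/s.

31400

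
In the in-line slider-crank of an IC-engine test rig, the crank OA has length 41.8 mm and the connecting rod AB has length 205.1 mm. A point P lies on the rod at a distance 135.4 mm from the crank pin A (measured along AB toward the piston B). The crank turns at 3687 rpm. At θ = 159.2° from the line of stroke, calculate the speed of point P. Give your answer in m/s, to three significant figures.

7.17

ω = 386.1 rad/s.  Crank-pin speed |V_A| = rω = 16.139 m/s, perpendicular to OA.
Rod angle: sinφ = −(r/L) sinθ ⇒ φ = -4.150°; ω_rod = −rω cosθ/√(L²−r²sin²θ) = +73.754 rad/s.
V_P = V_A + ω_rod × AP, with AP = 0.1354 m along the rod.
Components: V_Px = −rω sinθ − a·ω_rod·sinφ = -5.0084 m/s;  V_Py = rω cosθ + a·ω_rod·cosφ = -5.1271 m/s.
|V_P| = √(V_Px² + V_Py²) = 7.1674 m/s.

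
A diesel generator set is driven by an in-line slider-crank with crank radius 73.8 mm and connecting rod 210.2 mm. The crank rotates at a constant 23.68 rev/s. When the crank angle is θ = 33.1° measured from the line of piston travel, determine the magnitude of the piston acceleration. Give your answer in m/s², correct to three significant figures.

ω = 2π·23.7 = 148.8 rad/s
x(θ) = r cosθ + √(L² − r² sin²θ); with ω constant, a = ω²·d²x/dθ².
d²x/dθ² = −r cosθ − r²(cos2θ)/√u − r⁴ sin²2θ/(4u^{3/2}),  u = L² − r² sin²θ = 0.0425598 m².
Substituting r = 0.0738 m, L = 0.2102 m, θ = 33.1°: d²x/dθ² = -0.073185 m.
a = ω²·d²x/dθ² = (148.8)²·(-0.073185) = -1620.1 m/s²;  |a| = 1620.1 m/s².

1620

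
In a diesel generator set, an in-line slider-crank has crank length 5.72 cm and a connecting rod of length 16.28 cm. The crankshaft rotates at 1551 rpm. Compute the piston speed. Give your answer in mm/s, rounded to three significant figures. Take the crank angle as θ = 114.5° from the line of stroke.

ω = 2π·1551/60 = 162.4 rad/s
For an in-line slider-crank, x = r cosθ + √(L² − r² sin²θ), so v = −rω sinθ·[1 + r cosθ/√(L² − r² sin²θ)].
With r = 0.0572 m, L = 0.1628 m, θ = 114.5°: √(L² − r² sin²θ) = 0.15426 m.
v = −0.0572·162.4·0.90996·[1 + 0.0572·-0.41469/0.15426] = -7.1539 m/s.
|v| = 7.1539 m/s = 7153.9 mm/s.

7150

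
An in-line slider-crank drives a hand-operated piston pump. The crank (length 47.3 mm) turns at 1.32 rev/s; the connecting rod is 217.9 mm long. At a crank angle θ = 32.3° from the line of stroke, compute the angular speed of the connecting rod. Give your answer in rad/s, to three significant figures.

1.53

ω = 8.294 rad/s (converted from 1.32 rev/s).
The rod makes angle φ with the slider axis where L sinφ = r sinθ; differentiating, L cosφ·φ̇ = r ω cosθ.
L cosφ = √(L² − r² sin²θ) = 0.21643 m.
|ω_rod| = r ω |cosθ| / √(L² − r² sin²θ) = 0.0473·8.294·0.84526/0.21643 = 1.5321 rad/s.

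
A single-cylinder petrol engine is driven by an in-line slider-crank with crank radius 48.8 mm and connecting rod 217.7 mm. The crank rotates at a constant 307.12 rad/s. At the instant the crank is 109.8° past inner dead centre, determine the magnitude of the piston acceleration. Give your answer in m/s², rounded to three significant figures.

ω = 307.1 rad/s
x(θ) = r cosθ + √(L² − r² sin²θ); with ω constant, a = ω²·d²x/dθ².
d²x/dθ² = −r cosθ − r²(cos2θ)/√u − r⁴ sin²2θ/(4u^{3/2}),  u = L² − r² sin²θ = 0.0452851 m².
Substituting r = 0.0488 m, L = 0.2177 m, θ = 109.8°: d²x/dθ² = +0.025093 m.
a = ω²·d²x/dθ² = (307.1)²·(+0.025093) = +2366.9 m/s²;  |a| = 2366.9 m/s².

2370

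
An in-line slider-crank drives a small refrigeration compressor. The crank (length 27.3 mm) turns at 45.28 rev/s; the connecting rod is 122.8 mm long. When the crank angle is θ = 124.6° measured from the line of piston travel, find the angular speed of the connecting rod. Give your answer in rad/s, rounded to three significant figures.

36.5

ω = 284.5 rad/s (converted from 45.28 rev/s).
The rod makes angle φ with the slider axis where L sinφ = r sinθ; differentiating, L cosφ·φ̇ = r ω cosθ.
L cosφ = √(L² − r² sin²θ) = 0.12073 m.
|ω_rod| = r ω |cosθ| / √(L² − r² sin²θ) = 0.0273·284.5·0.56784/0.12073 = 36.532 rad/s.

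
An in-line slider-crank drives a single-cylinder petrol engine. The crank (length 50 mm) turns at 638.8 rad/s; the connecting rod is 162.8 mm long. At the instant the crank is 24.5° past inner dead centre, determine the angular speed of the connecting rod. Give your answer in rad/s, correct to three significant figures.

180

ω = 638.8 rad/s
The rod makes angle φ with the slider axis where L sinφ = r sinθ; differentiating, L cosφ·φ̇ = r ω cosθ.
L cosφ = √(L² − r² sin²θ) = 0.16147 m.
|ω_rod| = r ω |cosθ| / √(L² − r² sin²θ) = 0.05·638.8·0.90996/0.16147 = 179.99 rad/s.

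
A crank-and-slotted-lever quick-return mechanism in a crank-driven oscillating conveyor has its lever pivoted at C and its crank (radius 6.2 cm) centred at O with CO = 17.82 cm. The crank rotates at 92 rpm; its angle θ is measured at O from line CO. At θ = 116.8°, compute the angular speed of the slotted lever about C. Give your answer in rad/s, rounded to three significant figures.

0.427

ω = 9.634 rad/s (from 92 rpm).
Crank pin A relative to C: A = (d + r cosθ, r sinθ); lever angle φ = atan2(r sinθ, d + r cosθ).
Differentiating tanφ: φ̇ = rω(d cosθ + r)/(d² + r² + 2dr cosθ).
d² + r² + 2dr cosθ = |CA|² = 0.0256363 m²;  d cosθ + r = -0.018346 m.
|ω_lever| = |0.062·9.634·-0.018346| / 0.0256363 = 0.42747 rad/s.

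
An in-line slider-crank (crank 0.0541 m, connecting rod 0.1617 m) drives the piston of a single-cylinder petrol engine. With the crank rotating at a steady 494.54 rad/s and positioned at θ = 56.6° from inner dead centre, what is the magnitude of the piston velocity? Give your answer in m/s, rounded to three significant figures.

26.6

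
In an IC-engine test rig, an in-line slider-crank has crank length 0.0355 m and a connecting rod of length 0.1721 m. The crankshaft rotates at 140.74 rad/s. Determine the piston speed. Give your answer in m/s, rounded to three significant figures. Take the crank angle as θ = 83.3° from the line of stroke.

5.08

ω = 140.7 rad/s
For an in-line slider-crank, x = r cosθ + √(L² − r² sin²θ), so v = −rω sinθ·[1 + r cosθ/√(L² − r² sin²θ)].
With r = 0.0355 m, L = 0.1721 m, θ = 83.3°: √(L² − r² sin²θ) = 0.16845 m.
v = −0.0355·140.7·0.99317·[1 + 0.0355·0.11667/0.16845] = -5.0842 m/s.
|v| = 5.0842 m/s.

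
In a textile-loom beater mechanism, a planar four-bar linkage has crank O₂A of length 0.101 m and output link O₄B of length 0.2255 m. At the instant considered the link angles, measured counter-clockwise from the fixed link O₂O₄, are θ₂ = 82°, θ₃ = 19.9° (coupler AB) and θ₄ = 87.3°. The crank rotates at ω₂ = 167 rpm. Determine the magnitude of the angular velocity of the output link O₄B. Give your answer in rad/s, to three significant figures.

7.50

ω₂ = 17.49 rad/s (from 167 rpm).
Differentiating the loop-closure r₂e^{iθ₂}+r₃e^{iθ₃}=r₁+r₄e^{iθ₄} gives r₂ω₂e^{iθ₂}+r₃ω₃e^{iθ₃}=r₄ω₄e^{iθ₄}.
Eliminating the other unknown: ω₄ = r₂ω₂ sin(θ₂−θ₃) / [r₄ sin(θ₄−θ₃)].
Numerator sine = +0.88377; denominator sine = +0.92321.
Result = 0.101·17.49·(+0.88377) / (0.2255·(+0.92321)) = +7.4982 rad/s; magnitude 7.4982 rad/s.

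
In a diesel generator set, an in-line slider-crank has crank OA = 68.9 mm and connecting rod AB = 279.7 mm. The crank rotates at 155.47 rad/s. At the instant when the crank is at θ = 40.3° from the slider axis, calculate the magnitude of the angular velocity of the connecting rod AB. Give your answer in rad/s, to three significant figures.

29.6

ω = 155.5 rad/s
The rod makes angle φ with the slider axis where L sinφ = r sinθ; differentiating, L cosφ·φ̇ = r ω cosθ.
L cosφ = √(L² − r² sin²θ) = 0.27613 m.
|ω_rod| = r ω |cosθ| / √(L² − r² sin²θ) = 0.0689·155.5·0.76267/0.27613 = 29.586 rad/s.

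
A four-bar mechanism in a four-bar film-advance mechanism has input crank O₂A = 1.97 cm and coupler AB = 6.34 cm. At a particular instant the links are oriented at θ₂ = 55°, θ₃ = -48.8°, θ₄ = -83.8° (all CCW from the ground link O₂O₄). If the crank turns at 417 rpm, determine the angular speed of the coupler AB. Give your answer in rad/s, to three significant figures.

15.6

ω₂ = 43.67 rad/s (from 417 rpm).
Differentiating the loop-closure r₂e^{iθ₂}+r₃e^{iθ₃}=r₁+r₄e^{iθ₄} gives r₂ω₂e^{iθ₂}+r₃ω₃e^{iθ₃}=r₄ω₄e^{iθ₄}.
Eliminating the other unknown: ω₃ = r₂ω₂ sin(θ₄−θ₂) / [r₃ sin(θ₃−θ₄)].
Numerator sine = -0.65869; denominator sine = +0.57358.
Result = 0.0197·43.67·(-0.65869) / (0.0634·(+0.57358)) = -15.582 rad/s; magnitude 15.582 rad/s.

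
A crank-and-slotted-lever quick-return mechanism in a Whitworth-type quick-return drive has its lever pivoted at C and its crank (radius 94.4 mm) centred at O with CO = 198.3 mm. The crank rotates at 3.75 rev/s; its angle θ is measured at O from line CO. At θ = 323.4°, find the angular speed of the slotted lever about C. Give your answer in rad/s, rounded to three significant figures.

ω = 23.56 rad/s (from 3.75 rev/s).
Crank pin A relative to C: A = (d + r cosθ, r sinθ); lever angle φ = atan2(r sinθ, d + r cosθ).
Differentiating tanφ: φ̇ = rω(d cosθ + r)/(d² + r² + 2dr cosθ).
d² + r² + 2dr cosθ = |CA|² = 0.078291 m²;  d cosθ + r = +0.2536 m.
|ω_lever| = |0.0944·23.56·+0.2536| / 0.078291 = 7.2047 rad/s.

7.20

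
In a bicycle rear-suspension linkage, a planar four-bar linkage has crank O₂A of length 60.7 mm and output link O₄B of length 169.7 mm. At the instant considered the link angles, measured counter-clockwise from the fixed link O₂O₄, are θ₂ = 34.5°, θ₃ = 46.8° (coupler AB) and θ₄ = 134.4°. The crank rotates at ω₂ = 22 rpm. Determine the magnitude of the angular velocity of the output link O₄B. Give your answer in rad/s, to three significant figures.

0.176

ω₂ = 2.304 rad/s (from 22 rpm).
Differentiating the loop-closure r₂e^{iθ₂}+r₃e^{iθ₃}=r₁+r₄e^{iθ₄} gives r₂ω₂e^{iθ₂}+r₃ω₃e^{iθ₃}=r₄ω₄e^{iθ₄}.
Eliminating the other unknown: ω₄ = r₂ω₂ sin(θ₂−θ₃) / [r₄ sin(θ₄−θ₃)].
Numerator sine = -0.21303; denominator sine = +0.99912.
Result = 0.0607·2.304·(-0.21303) / (0.1697·(+0.99912)) = -0.1757 rad/s; magnitude 0.1757 rad/s.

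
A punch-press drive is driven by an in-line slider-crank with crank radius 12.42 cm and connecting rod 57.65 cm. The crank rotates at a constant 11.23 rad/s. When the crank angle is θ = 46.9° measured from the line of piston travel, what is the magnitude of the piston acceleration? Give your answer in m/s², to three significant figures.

10.5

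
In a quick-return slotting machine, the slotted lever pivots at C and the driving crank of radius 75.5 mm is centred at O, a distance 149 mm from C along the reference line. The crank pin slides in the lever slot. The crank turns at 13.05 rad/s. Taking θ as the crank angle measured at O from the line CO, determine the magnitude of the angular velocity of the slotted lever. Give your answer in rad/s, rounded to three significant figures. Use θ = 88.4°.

ω = 13.05 rad/s
Crank pin A relative to C: A = (d + r cosθ, r sinθ); lever angle φ = atan2(r sinθ, d + r cosθ).
Differentiating tanφ: φ̇ = rω(d cosθ + r)/(d² + r² + 2dr cosθ).
d² + r² + 2dr cosθ = |CA|² = 0.0285295 m²;  d cosθ + r = +0.07966 m.
|ω_lever| = |0.0755·13.05·+0.07966| / 0.0285295 = 2.7511 rad/s.

2.75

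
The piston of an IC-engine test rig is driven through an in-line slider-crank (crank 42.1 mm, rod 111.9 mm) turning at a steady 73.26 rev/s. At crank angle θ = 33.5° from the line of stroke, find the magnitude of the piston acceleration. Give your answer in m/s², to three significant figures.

8890

ω = 2π·73.3 = 460.3 rad/s
x(θ) = r cosθ + √(L² − r² sin²θ); with ω constant, a = ω²·d²x/dθ².
d²x/dθ² = −r cosθ − r²(cos2θ)/√u − r⁴ sin²2θ/(4u^{3/2}),  u = L² − r² sin²θ = 0.0119817 m².
Substituting r = 0.0421 m, L = 0.1119 m, θ = 33.5°: d²x/dθ² = -0.041941 m.
a = ω²·d²x/dθ² = (460.3)²·(-0.041941) = -8886.5 m/s²;  |a| = 8886.5 m/s².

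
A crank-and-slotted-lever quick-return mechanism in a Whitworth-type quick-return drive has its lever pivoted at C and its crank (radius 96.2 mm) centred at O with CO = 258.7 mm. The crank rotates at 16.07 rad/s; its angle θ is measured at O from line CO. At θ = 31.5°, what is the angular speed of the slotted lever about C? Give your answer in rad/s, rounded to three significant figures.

ω = 16.07 rad/s
Crank pin A relative to C: A = (d + r cosθ, r sinθ); lever angle φ = atan2(r sinθ, d + r cosθ).
Differentiating tanφ: φ̇ = rω(d cosθ + r)/(d² + r² + 2dr cosθ).
d² + r² + 2dr cosθ = |CA|² = 0.118619 m²;  d cosθ + r = +0.31678 m.
|ω_lever| = |0.0962·16.07·+0.31678| / 0.118619 = 4.1285 rad/s.

4.13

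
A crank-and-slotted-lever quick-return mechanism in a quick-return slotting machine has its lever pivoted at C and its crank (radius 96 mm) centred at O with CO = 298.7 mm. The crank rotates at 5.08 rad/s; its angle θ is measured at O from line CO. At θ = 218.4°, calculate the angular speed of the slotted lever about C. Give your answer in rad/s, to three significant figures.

1.26

ω = 5.08 rad/s
Crank pin A relative to C: A = (d + r cosθ, r sinθ); lever angle φ = atan2(r sinθ, d + r cosθ).
Differentiating tanφ: φ̇ = rω(d cosθ + r)/(d² + r² + 2dr cosθ).
d² + r² + 2dr cosθ = |CA|² = 0.0534926 m²;  d cosθ + r = -0.13809 m.
|ω_lever| = |0.096·5.08·-0.13809| / 0.0534926 = 1.2589 rad/s.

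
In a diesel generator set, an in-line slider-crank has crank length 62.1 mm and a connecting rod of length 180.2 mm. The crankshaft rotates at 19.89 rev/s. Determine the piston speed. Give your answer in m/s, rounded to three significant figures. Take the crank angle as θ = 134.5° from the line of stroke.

ω = 2π·19.9 = 125 rad/s
For an in-line slider-crank, x = r cosθ + √(L² − r² sin²θ), so v = −rω sinθ·[1 + r cosθ/√(L² − r² sin²θ)].
With r = 0.0621 m, L = 0.1802 m, θ = 134.5°: √(L² − r² sin²θ) = 0.17467 m.
v = −0.0621·125·0.71325·[1 + 0.0621·-0.70091/0.17467] = -4.156 m/s.
|v| = 4.156 m/s.

4.16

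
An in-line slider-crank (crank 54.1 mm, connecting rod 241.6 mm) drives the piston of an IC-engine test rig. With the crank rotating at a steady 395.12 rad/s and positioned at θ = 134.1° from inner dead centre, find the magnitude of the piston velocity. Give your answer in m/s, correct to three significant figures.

12.9

ω = 395.1 rad/s
For an in-line slider-crank, x = r cosθ + √(L² − r² sin²θ), so v = −rω sinθ·[1 + r cosθ/√(L² − r² sin²θ)].
With r = 0.0541 m, L = 0.2416 m, θ = 134.1°: √(L² − r² sin²θ) = 0.23846 m.
v = −0.0541·395.1·0.71813·[1 + 0.0541·-0.69591/0.23846] = -12.927 m/s.
|v| = 12.927 m/s.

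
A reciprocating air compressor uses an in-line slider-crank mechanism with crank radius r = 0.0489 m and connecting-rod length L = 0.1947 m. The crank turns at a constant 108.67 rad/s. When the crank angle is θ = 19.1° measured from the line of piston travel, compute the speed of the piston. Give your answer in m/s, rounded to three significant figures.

2.15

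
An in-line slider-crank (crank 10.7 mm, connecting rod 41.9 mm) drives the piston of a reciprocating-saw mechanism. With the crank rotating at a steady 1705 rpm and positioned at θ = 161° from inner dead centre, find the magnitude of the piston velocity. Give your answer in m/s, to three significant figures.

ω = 2π·1705/60 = 178.5 rad/s
For an in-line slider-crank, x = r cosθ + √(L² − r² sin²θ), so v = −rω sinθ·[1 + r cosθ/√(L² − r² sin²θ)].
With r = 0.0107 m, L = 0.0419 m, θ = 161°: √(L² − r² sin²θ) = 0.041755 m.
v = −0.0107·178.5·0.32557·[1 + 0.0107·-0.94552/0.041755] = -0.47128 m/s.
|v| = 0.47128 m/s.

0.471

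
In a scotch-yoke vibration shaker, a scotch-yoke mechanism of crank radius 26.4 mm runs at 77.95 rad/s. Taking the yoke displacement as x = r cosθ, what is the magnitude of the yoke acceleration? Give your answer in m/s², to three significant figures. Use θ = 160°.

ω = 77.95 rad/s
x = r cosθ ⇒ ẍ = −rω² cosθ (ω constant).
|a| = rω²|cosθ| = 0.0264·(77.95)²·|cos 160°| = 150.74 m/s².

151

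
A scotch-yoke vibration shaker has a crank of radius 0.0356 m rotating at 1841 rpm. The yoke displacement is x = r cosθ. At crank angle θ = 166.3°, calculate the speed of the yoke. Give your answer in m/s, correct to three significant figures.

1.63

ω = 192.8 rad/s (from 1841 rpm).
x = r cosθ ⇒ ẋ = −rω sinθ.
|v| = rω|sinθ| = 0.0356·192.8·|sin 166.3°| = 1.6255 m/s.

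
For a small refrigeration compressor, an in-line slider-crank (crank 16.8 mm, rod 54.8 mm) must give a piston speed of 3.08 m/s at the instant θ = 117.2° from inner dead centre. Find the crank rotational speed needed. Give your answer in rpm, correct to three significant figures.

2300

For an in-line slider-crank, |v_piston| = rω|sinθ|·[1 + r cosθ/√(L² − r² sin²θ)].
With r = 0.0168 m, L = 0.0548 m, θ = 117.2°: the bracketed kinematic factor |dx/dθ| = 0.012766 m.
ω = v/|dx/dθ| = 3.08/0.012766 = 241.27 rad/s.
N = 60ω/(2π) = 2303.9 rpm.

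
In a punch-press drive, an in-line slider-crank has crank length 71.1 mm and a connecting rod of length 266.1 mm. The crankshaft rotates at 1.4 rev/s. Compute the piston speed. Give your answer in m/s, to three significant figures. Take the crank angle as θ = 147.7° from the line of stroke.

ω = 2π·1.4 = 8.796 rad/s
For an in-line slider-crank, x = r cosθ + √(L² − r² sin²θ), so v = −rω sinθ·[1 + r cosθ/√(L² − r² sin²θ)].
With r = 0.0711 m, L = 0.2661 m, θ = 147.7°: √(L² − r² sin²θ) = 0.26337 m.
v = −0.0711·8.796·0.53435·[1 + 0.0711·-0.84526/0.26337] = -0.25794 m/s.
|v| = 0.25794 m/s.

0.258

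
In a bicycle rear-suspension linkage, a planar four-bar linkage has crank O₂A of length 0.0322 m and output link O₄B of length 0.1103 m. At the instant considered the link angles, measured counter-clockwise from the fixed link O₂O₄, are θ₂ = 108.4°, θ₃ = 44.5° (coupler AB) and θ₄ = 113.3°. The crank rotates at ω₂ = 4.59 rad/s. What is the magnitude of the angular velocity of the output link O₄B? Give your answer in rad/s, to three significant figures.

1.29

ω₂ = 4.59 rad/s
Differentiating the loop-closure r₂e^{iθ₂}+r₃e^{iθ₃}=r₁+r₄e^{iθ₄} gives r₂ω₂e^{iθ₂}+r₃ω₃e^{iθ₃}=r₄ω₄e^{iθ₄}.
Eliminating the other unknown: ω₄ = r₂ω₂ sin(θ₂−θ₃) / [r₄ sin(θ₄−θ₃)].
Numerator sine = +0.89803; denominator sine = +0.93232.
Result = 0.0322·4.59·(+0.89803) / (0.1103·(+0.93232)) = +1.2907 rad/s; magnitude 1.2907 rad/s.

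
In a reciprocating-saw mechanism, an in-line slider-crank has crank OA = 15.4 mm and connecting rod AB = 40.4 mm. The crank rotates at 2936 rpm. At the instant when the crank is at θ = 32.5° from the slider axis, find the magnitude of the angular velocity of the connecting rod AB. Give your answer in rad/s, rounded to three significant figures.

ω = 307.5 rad/s (converted from 2936 rpm).
The rod makes angle φ with the slider axis where L sinφ = r sinθ; differentiating, L cosφ·φ̇ = r ω cosθ.
L cosφ = √(L² − r² sin²θ) = 0.039544 m.
|ω_rod| = r ω |cosθ| / √(L² − r² sin²θ) = 0.0154·307.5·0.84339/0.039544 = 100.99 rad/s.

101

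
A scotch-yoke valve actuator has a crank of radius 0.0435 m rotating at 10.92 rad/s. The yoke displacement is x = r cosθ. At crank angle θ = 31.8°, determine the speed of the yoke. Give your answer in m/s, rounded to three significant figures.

0.250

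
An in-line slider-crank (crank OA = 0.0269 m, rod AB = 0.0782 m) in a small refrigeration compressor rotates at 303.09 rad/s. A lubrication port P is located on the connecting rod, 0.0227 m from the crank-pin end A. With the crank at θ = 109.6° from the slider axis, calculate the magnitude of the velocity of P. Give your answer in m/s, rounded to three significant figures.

ω = 303.1 rad/s.  Crank-pin speed |V_A| = rω = 8.1531 m/s, perpendicular to OA.
Rod angle: sinφ = −(r/L) sinθ ⇒ φ = -18.909°; ω_rod = −rω cosθ/√(L²−r²sin²θ) = +36.969 rad/s.
V_P = V_A + ω_rod × AP, with AP = 0.0227 m along the rod.
Components: V_Px = −rω sinθ − a·ω_rod·sinφ = -7.4088 m/s;  V_Py = rω cosθ + a·ω_rod·cosφ = -1.9411 m/s.
|V_P| = √(V_Px² + V_Py²) = 7.6588 m/s.

7.66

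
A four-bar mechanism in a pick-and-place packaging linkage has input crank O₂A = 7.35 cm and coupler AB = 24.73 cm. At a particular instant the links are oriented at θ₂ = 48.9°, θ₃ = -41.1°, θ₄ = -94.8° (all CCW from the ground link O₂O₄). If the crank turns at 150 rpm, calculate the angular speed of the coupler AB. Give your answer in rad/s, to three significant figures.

3.43

ω₂ = 15.71 rad/s (from 150 rpm).
Differentiating the loop-closure r₂e^{iθ₂}+r₃e^{iθ₃}=r₁+r₄e^{iθ₄} gives r₂ω₂e^{iθ₂}+r₃ω₃e^{iθ₃}=r₄ω₄e^{iθ₄}.
Eliminating the other unknown: ω₃ = r₂ω₂ sin(θ₄−θ₂) / [r₃ sin(θ₃−θ₄)].
Numerator sine = -0.59201; denominator sine = +0.80593.
Result = 0.0735·15.71·(-0.59201) / (0.2473·(+0.80593)) = -3.4294 rad/s; magnitude 3.4294 rad/s.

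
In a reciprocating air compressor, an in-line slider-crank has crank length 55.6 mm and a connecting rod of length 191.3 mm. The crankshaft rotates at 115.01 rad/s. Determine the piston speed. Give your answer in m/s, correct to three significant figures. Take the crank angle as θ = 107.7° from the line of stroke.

5.53

ω = 115 rad/s
For an in-line slider-crank, x = r cosθ + √(L² − r² sin²θ), so v = −rω sinθ·[1 + r cosθ/√(L² − r² sin²θ)].
With r = 0.0556 m, L = 0.1913 m, θ = 107.7°: √(L² − r² sin²θ) = 0.18382 m.
v = −0.0556·115·0.95266·[1 + 0.0556·-0.30403/0.18382] = -5.5316 m/s.
|v| = 5.5316 m/s.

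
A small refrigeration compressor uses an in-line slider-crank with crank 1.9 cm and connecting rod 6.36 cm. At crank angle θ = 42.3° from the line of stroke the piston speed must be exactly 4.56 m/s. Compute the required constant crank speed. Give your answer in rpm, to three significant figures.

2780

For an in-line slider-crank, |v_piston| = rω|sinθ|·[1 + r cosθ/√(L² − r² sin²θ)].
With r = 0.019 m, L = 0.0636 m, θ = 42.3°: the bracketed kinematic factor |dx/dθ| = 0.015672 m.
ω = v/|dx/dθ| = 4.56/0.015672 = 290.97 rad/s.
N = 60ω/(2π) = 2778.6 rpm.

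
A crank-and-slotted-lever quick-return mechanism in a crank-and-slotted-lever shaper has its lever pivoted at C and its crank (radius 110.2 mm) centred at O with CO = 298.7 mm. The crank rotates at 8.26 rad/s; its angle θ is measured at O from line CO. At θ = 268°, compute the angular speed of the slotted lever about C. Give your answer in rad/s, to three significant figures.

ω = 8.26 rad/s
Crank pin A relative to C: A = (d + r cosθ, r sinθ); lever angle φ = atan2(r sinθ, d + r cosθ).
Differentiating tanφ: φ̇ = rω(d cosθ + r)/(d² + r² + 2dr cosθ).
d² + r² + 2dr cosθ = |CA|² = 0.0990682 m²;  d cosθ + r = +0.099776 m.
|ω_lever| = |0.1102·8.26·+0.099776| / 0.0990682 = 0.91675 rad/s.

0.917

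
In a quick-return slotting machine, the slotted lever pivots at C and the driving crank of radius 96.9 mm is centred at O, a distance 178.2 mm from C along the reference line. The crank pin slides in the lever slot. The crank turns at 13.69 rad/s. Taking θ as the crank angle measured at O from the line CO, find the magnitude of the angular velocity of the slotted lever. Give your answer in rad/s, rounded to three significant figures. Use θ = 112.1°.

1.41

ω = 13.69 rad/s
Crank pin A relative to C: A = (d + r cosθ, r sinθ); lever angle φ = atan2(r sinθ, d + r cosθ).
Differentiating tanφ: φ̇ = rω(d cosθ + r)/(d² + r² + 2dr cosθ).
d² + r² + 2dr cosθ = |CA|² = 0.0281519 m²;  d cosθ + r = +0.029857 m.
|ω_lever| = |0.0969·13.69·+0.029857| / 0.0281519 = 1.4069 rad/s.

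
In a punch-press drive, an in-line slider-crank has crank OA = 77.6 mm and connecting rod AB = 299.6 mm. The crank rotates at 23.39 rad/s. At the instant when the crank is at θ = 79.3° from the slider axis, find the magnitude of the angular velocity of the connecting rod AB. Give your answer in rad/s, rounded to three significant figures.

1.16

ω = 23.39 rad/s
The rod makes angle φ with the slider axis where L sinφ = r sinθ; differentiating, L cosφ·φ̇ = r ω cosθ.
L cosφ = √(L² − r² sin²θ) = 0.28973 m.
|ω_rod| = r ω |cosθ| / √(L² − r² sin²θ) = 0.0776·23.39·0.18567/0.28973 = 1.1631 rad/s.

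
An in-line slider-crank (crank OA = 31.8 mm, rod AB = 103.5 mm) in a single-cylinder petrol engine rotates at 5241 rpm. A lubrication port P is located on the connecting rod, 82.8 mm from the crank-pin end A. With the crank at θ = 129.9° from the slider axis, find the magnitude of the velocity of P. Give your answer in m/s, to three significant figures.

11.4

ω = 548.8 rad/s.  Crank-pin speed |V_A| = rω = 17.453 m/s, perpendicular to OA.
Rod angle: sinφ = −(r/L) sinθ ⇒ φ = -13.633°; ω_rod = −rω cosθ/√(L²−r²sin²θ) = +111.3 rad/s.
V_P = V_A + ω_rod × AP, with AP = 0.0828 m along the rod.
Components: V_Px = −rω sinθ − a·ω_rod·sinφ = -11.217 m/s;  V_Py = rω cosθ + a·ω_rod·cosφ = -2.239 m/s.
|V_P| = √(V_Px² + V_Py²) = 11.438 m/s.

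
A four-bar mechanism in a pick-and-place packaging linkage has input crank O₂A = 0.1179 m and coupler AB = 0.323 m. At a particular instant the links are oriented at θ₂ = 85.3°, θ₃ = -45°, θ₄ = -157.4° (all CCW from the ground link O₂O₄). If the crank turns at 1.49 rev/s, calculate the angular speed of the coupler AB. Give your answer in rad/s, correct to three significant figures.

ω₂ = 9.362 rad/s (from 1.49 rev/s).
Differentiating the loop-closure r₂e^{iθ₂}+r₃e^{iθ₃}=r₁+r₄e^{iθ₄} gives r₂ω₂e^{iθ₂}+r₃ω₃e^{iθ₃}=r₄ω₄e^{iθ₄}.
Eliminating the other unknown: ω₃ = r₂ω₂ sin(θ₄−θ₂) / [r₃ sin(θ₃−θ₄)].
Numerator sine = +0.88862; denominator sine = +0.92455.
Result = 0.1179·9.362·(+0.88862) / (0.323·(+0.92455)) = +3.2845 rad/s; magnitude 3.2845 rad/s.

3.28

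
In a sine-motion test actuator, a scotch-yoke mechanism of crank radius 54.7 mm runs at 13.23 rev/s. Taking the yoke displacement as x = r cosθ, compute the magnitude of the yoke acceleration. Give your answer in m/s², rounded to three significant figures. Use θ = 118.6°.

181

ω = 83.13 rad/s (from 13.23 rev/s).
x = r cosθ ⇒ ẍ = −rω² cosθ (ω constant).
|a| = rω²|cosθ| = 0.0547·(83.13)²·|cos 118.6°| = 180.94 m/s².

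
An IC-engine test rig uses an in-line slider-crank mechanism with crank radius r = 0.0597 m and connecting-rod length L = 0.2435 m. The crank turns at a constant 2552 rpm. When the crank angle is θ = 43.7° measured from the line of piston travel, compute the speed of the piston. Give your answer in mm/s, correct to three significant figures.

13000

ω = 2π·2552/60 = 267.2 rad/s
For an in-line slider-crank, x = r cosθ + √(L² − r² sin²θ), so v = −rω sinθ·[1 + r cosθ/√(L² − r² sin²θ)].
With r = 0.0597 m, L = 0.2435 m, θ = 43.7°: √(L² − r² sin²θ) = 0.23998 m.
v = −0.0597·267.2·0.69088·[1 + 0.0597·0.72297/0.23998] = -13.005 m/s.
|v| = 13.005 m/s = 13005 mm/s.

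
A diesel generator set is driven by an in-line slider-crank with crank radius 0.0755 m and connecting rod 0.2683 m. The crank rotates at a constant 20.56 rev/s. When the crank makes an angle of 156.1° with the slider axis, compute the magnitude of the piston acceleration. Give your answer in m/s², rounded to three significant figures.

ω = 2π·20.6 = 129.2 rad/s
x(θ) = r cosθ + √(L² − r² sin²θ); with ω constant, a = ω²·d²x/dθ².
d²x/dθ² = −r cosθ − r²(cos2θ)/√u − r⁴ sin²2θ/(4u^{3/2}),  u = L² − r² sin²θ = 0.0710493 m².
Substituting r = 0.0755 m, L = 0.2683 m, θ = 156.1°: d²x/dθ² = +0.054426 m.
a = ω²·d²x/dθ² = (129.2)²·(+0.054426) = +908.26 m/s²;  |a| = 908.26 m/s².

908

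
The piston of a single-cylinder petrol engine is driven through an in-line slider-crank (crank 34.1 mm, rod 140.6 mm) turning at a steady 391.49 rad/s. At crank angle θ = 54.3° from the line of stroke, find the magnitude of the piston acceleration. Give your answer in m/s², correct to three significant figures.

2660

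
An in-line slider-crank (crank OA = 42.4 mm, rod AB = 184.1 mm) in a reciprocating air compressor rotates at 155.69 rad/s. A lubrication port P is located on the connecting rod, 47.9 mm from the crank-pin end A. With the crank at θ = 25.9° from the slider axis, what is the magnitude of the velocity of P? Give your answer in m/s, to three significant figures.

ω = 155.7 rad/s.  Crank-pin speed |V_A| = rω = 6.6013 m/s, perpendicular to OA.
Rod angle: sinφ = −(r/L) sinθ ⇒ φ = -5.774°; ω_rod = −rω cosθ/√(L²−r²sin²θ) = -32.42 rad/s.
V_P = V_A + ω_rod × AP, with AP = 0.0479 m along the rod.
Components: V_Px = −rω sinθ − a·ω_rod·sinφ = -3.0397 m/s;  V_Py = rω cosθ + a·ω_rod·cosφ = +4.3932 m/s.
|V_P| = √(V_Px² + V_Py²) = 5.3422 m/s.

5.34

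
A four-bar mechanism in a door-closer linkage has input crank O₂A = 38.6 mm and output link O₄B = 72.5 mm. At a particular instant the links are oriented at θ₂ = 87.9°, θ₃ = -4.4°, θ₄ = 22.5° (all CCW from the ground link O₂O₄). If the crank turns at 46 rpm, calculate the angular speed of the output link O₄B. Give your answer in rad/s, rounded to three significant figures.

5.66

ω₂ = 4.817 rad/s (from 46 rpm).
Differentiating the loop-closure r₂e^{iθ₂}+r₃e^{iθ₃}=r₁+r₄e^{iθ₄} gives r₂ω₂e^{iθ₂}+r₃ω₃e^{iθ₃}=r₄ω₄e^{iθ₄}.
Eliminating the other unknown: ω₄ = r₂ω₂ sin(θ₂−θ₃) / [r₄ sin(θ₄−θ₃)].
Numerator sine = +0.99919; denominator sine = +0.45243.
Result = 0.0386·4.817·(+0.99919) / (0.0725·(+0.45243)) = +5.6641 rad/s; magnitude 5.6641 rad/s.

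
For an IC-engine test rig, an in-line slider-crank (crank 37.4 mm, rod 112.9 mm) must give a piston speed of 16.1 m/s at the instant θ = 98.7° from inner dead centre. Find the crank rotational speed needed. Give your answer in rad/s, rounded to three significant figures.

460

For an in-line slider-crank, |v_piston| = rω|sinθ|·[1 + r cosθ/√(L² − r² sin²θ)].
With r = 0.0374 m, L = 0.1129 m, θ = 98.7°: the bracketed kinematic factor |dx/dθ| = 0.035009 m.
ω = v/|dx/dθ| = 16.1/0.035009 = 459.88 rad/s.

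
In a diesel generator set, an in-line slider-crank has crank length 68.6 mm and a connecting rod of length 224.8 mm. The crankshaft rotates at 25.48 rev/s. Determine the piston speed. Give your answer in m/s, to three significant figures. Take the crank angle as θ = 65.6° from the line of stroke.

11.3

ω = 2π·25.5 = 160.1 rad/s
For an in-line slider-crank, x = r cosθ + √(L² − r² sin²θ), so v = −rω sinθ·[1 + r cosθ/√(L² − r² sin²θ)].
With r = 0.0686 m, L = 0.2248 m, θ = 65.6°: √(L² − r² sin²θ) = 0.21594 m.
v = −0.0686·160.1·0.91068·[1 + 0.0686·0.41310/0.21594] = -11.314 m/s.
|v| = 11.314 m/s.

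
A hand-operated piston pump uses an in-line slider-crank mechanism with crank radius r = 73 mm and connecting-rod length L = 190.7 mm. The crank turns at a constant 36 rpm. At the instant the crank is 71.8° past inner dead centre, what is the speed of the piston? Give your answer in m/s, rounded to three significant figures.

ω = 2π·36/60 = 3.77 rad/s
For an in-line slider-crank, x = r cosθ + √(L² − r² sin²θ), so v = −rω sinθ·[1 + r cosθ/√(L² − r² sin²θ)].
With r = 0.073 m, L = 0.1907 m, θ = 71.8°: √(L² − r² sin²θ) = 0.17764 m.
v = −0.073·3.77·0.94997·[1 + 0.073·0.31233/0.17764] = -0.29499 m/s.
|v| = 0.29499 m/s.

0.295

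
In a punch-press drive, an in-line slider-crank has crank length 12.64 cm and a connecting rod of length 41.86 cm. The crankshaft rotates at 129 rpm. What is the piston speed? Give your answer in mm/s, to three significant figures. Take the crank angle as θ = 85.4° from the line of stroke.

1750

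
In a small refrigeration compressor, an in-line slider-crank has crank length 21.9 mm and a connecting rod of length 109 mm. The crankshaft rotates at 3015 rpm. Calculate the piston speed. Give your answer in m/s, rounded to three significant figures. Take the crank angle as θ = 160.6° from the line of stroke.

ω = 2π·3015/60 = 315.7 rad/s
For an in-line slider-crank, x = r cosθ + √(L² − r² sin²θ), so v = −rω sinθ·[1 + r cosθ/√(L² − r² sin²θ)].
With r = 0.0219 m, L = 0.109 m, θ = 160.6°: √(L² − r² sin²θ) = 0.10876 m.
v = −0.0219·315.7·0.33216·[1 + 0.0219·-0.94322/0.10876] = -1.8605 m/s.
|v| = 1.8605 m/s.

1.86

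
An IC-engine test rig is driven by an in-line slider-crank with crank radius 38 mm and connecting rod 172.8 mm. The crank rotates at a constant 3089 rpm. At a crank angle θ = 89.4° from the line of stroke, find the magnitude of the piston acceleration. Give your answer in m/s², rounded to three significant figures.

855

ω = 2π·3089/60 = 323.5 rad/s
x(θ) = r cosθ + √(L² − r² sin²θ); with ω constant, a = ω²·d²x/dθ².
d²x/dθ² = −r cosθ − r²(cos2θ)/√u − r⁴ sin²2θ/(4u^{3/2}),  u = L² − r² sin²θ = 0.028416 m².
Substituting r = 0.038 m, L = 0.1728 m, θ = 89.4°: d²x/dθ² = +0.0081663 m.
a = ω²·d²x/dθ² = (323.5)²·(+0.0081663) = +854.51 m/s²;  |a| = 854.51 m/s².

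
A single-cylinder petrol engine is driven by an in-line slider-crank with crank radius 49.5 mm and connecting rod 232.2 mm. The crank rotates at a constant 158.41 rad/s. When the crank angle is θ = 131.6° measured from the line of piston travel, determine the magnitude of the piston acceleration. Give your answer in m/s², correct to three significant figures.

853

ω = 158.4 rad/s
x(θ) = r cosθ + √(L² − r² sin²θ); with ω constant, a = ω²·d²x/dθ².
d²x/dθ² = −r cosθ − r²(cos2θ)/√u − r⁴ sin²2θ/(4u^{3/2}),  u = L² − r² sin²θ = 0.0525467 m².
Substituting r = 0.0495 m, L = 0.2322 m, θ = 131.6°: d²x/dθ² = +0.034007 m.
a = ω²·d²x/dθ² = (158.4)²·(+0.034007) = +853.37 m/s²;  |a| = 853.37 m/s².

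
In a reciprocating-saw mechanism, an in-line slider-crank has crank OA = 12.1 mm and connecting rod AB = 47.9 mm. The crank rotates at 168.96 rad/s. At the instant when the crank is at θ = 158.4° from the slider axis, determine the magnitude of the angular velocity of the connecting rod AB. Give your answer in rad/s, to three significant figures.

39.9

ω = 169 rad/s
The rod makes angle φ with the slider axis where L sinφ = r sinθ; differentiating, L cosφ·φ̇ = r ω cosθ.
L cosφ = √(L² − r² sin²θ) = 0.047692 m.
|ω_rod| = r ω |cosθ| / √(L² − r² sin²θ) = 0.0121·169·0.92978/0.047692 = 39.856 rad/s.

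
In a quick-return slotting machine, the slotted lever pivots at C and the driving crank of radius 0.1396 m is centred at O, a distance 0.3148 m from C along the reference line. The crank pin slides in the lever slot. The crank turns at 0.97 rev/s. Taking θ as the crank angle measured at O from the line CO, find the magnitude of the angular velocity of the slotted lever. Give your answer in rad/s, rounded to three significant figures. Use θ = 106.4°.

0.460

ω = 6.095 rad/s (from 0.97 rev/s).
Crank pin A relative to C: A = (d + r cosθ, r sinθ); lever angle φ = atan2(r sinθ, d + r cosθ).
Differentiating tanφ: φ̇ = rω(d cosθ + r)/(d² + r² + 2dr cosθ).
d² + r² + 2dr cosθ = |CA|² = 0.0937716 m²;  d cosθ + r = +0.050719 m.
|ω_lever| = |0.1396·6.095·+0.050719| / 0.0937716 = 0.46019 rad/s.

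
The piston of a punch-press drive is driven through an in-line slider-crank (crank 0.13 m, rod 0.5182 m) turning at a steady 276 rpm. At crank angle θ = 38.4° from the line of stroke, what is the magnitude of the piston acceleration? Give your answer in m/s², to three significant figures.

ω = 2π·276/60 = 28.9 rad/s
x(θ) = r cosθ + √(L² − r² sin²θ); with ω constant, a = ω²·d²x/dθ².
d²x/dθ² = −r cosθ − r²(cos2θ)/√u − r⁴ sin²2θ/(4u^{3/2}),  u = L² − r² sin²θ = 0.262011 m².
Substituting r = 0.13 m, L = 0.5182 m, θ = 38.4°: d²x/dθ² = -0.10992 m.
a = ω²·d²x/dθ² = (28.9)²·(-0.10992) = -91.827 m/s²;  |a| = 91.827 m/s².

91.8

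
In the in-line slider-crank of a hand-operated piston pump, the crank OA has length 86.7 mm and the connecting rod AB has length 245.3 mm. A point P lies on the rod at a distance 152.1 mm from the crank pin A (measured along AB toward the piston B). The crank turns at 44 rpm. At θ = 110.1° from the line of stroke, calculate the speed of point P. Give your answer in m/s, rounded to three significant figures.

0.349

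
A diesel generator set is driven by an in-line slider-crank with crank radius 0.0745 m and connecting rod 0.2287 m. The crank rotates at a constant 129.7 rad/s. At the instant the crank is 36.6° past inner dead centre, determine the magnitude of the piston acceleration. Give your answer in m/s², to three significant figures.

1140

ω = 129.7 rad/s
x(θ) = r cosθ + √(L² − r² sin²θ); with ω constant, a = ω²·d²x/dθ².
d²x/dθ² = −r cosθ − r²(cos2θ)/√u − r⁴ sin²2θ/(4u^{3/2}),  u = L² − r² sin²θ = 0.0503307 m².
Substituting r = 0.0745 m, L = 0.2287 m, θ = 36.6°: d²x/dθ² = -0.067586 m.
a = ω²·d²x/dθ² = (129.7)²·(-0.067586) = -1136.9 m/s²;  |a| = 1136.9 m/s².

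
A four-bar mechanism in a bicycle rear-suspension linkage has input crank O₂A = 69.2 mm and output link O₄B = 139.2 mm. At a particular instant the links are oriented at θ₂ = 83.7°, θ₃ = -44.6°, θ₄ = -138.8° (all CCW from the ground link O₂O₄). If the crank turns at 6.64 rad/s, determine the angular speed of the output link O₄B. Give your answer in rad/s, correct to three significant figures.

ω₂ = 6.64 rad/s
Differentiating the loop-closure r₂e^{iθ₂}+r₃e^{iθ₃}=r₁+r₄e^{iθ₄} gives r₂ω₂e^{iθ₂}+r₃ω₃e^{iθ₃}=r₄ω₄e^{iθ₄}.
Eliminating the other unknown: ω₄ = r₂ω₂ sin(θ₂−θ₃) / [r₄ sin(θ₄−θ₃)].
Numerator sine = +0.78478; denominator sine = -0.99731.
Result = 0.0692·6.64·(+0.78478) / (0.1392·(-0.99731)) = -2.5975 rad/s; magnitude 2.5975 rad/s.

2.60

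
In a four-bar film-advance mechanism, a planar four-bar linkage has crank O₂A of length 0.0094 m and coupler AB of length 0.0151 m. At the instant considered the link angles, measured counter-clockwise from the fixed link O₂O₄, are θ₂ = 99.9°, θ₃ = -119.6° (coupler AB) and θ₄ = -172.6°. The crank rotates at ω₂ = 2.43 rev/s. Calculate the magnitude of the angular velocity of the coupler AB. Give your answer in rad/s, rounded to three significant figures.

11.9

ω₂ = 15.27 rad/s (from 2.43 rev/s).
Differentiating the loop-closure r₂e^{iθ₂}+r₃e^{iθ₃}=r₁+r₄e^{iθ₄} gives r₂ω₂e^{iθ₂}+r₃ω₃e^{iθ₃}=r₄ω₄e^{iθ₄}.
Eliminating the other unknown: ω₃ = r₂ω₂ sin(θ₄−θ₂) / [r₃ sin(θ₃−θ₄)].
Numerator sine = +0.99905; denominator sine = +0.79864.
Result = 0.0094·15.27·(+0.99905) / (0.0151·(+0.79864)) = +11.89 rad/s; magnitude 11.89 rad/s.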